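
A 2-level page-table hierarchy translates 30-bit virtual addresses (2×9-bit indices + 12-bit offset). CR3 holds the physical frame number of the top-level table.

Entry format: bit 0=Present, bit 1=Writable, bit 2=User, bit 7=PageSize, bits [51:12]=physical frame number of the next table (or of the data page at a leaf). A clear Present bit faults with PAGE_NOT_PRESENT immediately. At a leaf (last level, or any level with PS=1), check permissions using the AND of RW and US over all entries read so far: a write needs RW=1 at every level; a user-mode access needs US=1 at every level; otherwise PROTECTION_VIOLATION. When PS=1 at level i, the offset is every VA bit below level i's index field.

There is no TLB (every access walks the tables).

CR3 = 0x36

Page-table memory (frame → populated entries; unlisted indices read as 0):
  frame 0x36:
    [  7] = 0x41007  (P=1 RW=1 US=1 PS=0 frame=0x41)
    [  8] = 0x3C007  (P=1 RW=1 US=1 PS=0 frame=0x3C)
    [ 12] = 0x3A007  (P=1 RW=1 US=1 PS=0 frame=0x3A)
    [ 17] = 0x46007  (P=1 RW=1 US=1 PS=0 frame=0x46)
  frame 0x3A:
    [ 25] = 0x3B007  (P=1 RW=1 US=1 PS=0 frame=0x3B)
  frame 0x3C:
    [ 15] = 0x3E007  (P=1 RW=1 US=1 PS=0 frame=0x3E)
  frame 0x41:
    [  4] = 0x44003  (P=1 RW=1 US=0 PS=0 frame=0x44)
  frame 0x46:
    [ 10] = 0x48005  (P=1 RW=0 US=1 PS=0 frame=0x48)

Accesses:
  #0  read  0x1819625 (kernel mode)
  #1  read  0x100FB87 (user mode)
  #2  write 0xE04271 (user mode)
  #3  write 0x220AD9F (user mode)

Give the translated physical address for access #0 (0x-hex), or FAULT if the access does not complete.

Trace:
#0 VA=0x1819625 (r,kernel):
  L0 @0x36[12] → 0x3A007  P=1,RW=1,US=1,PS=0
  L1 @0x3A[25] → 0x3B007  P=1,RW=1,US=1,PS=0
  → PA=0x3B625  (2 entries read)
#1 VA=0x100FB87 (r,user):
  L0 @0x36[8] → 0x3C007  P=1,RW=1,US=1,PS=0
  L1 @0x3C[15] → 0x3E007  P=1,RW=1,US=1,PS=0
  → PA=0x3EB87  (2 entries read)
#2 VA=0xE04271 (w,user):
  L0 @0x36[7] → 0x41007  P=1,RW=1,US=1,PS=0
  L1 @0x41[4] → 0x44003  P=1,RW=1,US=0,PS=0
  ✗ PROTECTION_VIOLATION  [2 reads]
#3 VA=0x220AD9F (w,user):
  L0 @0x36[17] → 0x46007  P=1,RW=1,US=1,PS=0
  L1 @0x46[10] → 0x48005  P=1,RW=0,US=1,PS=0
  ✗ PROTECTION_VIOLATION  [2 reads]

Access #0 PA: 0x3B625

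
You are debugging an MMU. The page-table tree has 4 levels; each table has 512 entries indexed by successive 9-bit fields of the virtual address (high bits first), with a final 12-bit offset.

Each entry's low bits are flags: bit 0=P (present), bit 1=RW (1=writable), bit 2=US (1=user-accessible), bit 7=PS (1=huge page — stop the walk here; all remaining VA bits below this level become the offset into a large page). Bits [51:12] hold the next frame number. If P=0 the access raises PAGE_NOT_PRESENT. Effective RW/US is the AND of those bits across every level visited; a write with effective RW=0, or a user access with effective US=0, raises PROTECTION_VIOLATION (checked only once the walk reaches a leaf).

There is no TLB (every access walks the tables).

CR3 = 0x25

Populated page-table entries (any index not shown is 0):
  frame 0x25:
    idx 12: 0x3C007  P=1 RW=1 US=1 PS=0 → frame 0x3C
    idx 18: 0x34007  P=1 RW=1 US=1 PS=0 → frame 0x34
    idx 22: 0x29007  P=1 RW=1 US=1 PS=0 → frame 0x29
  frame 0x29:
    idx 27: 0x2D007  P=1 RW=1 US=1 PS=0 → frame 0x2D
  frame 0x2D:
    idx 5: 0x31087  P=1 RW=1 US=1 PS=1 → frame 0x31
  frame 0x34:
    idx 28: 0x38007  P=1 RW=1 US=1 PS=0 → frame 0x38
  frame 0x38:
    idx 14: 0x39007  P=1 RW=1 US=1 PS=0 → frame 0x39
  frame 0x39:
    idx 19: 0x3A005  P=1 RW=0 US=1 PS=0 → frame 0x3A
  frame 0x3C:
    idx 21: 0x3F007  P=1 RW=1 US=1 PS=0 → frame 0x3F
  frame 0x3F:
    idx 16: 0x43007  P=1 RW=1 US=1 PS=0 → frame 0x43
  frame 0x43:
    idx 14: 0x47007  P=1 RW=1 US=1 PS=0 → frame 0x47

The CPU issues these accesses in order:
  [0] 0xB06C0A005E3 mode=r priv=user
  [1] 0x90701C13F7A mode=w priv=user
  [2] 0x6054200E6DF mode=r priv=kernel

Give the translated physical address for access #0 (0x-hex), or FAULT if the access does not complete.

Per-access translation:
#0 VA=0xB06C0A005E3 (r,user):
  L0: frame=0x25 idx=22 entry=0x29007 [P=1 RW=1 US=1 PS=0]
  L1: frame=0x29 idx=27 entry=0x2D007 [P=1 RW=1 US=1 PS=0]
  L2: frame=0x2D idx=5 entry=0x31087 [P=1 RW=1 US=1 PS=1]
  → PA=0x315E3 (huge @L2)  (3 entries read)
#1 VA=0x90701C13F7A (w,user):
  L0: frame=0x25 idx=18 entry=0x34007 [P=1 RW=1 US=1 PS=0]
  L1: frame=0x34 idx=28 entry=0x38007 [P=1 RW=1 US=1 PS=0]
  L2: frame=0x38 idx=14 entry=0x39007 [P=1 RW=1 US=1 PS=0]
  L3: frame=0x39 idx=19 entry=0x3A005 [P=1 RW=0 US=1 PS=0]
  ⇒ fault: PROTECTION_VIOLATION  — 4 lookups
#2 VA=0x6054200E6DF (r,kernel):
  L0: frame=0x25 idx=12 entry=0x3C007 [P=1 RW=1 US=1 PS=0]
  L1: frame=0x3C idx=21 entry=0x3F007 [P=1 RW=1 US=1 PS=0]
  L2: frame=0x3F idx=16 entry=0x43007 [P=1 RW=1 US=1 PS=0]
  L3: frame=0x43 idx=14 entry=0x47007 [P=1 RW=1 US=1 PS=0]
  → PA=0x476DF  (4 entries read)

Access #0 PA: 0x315E3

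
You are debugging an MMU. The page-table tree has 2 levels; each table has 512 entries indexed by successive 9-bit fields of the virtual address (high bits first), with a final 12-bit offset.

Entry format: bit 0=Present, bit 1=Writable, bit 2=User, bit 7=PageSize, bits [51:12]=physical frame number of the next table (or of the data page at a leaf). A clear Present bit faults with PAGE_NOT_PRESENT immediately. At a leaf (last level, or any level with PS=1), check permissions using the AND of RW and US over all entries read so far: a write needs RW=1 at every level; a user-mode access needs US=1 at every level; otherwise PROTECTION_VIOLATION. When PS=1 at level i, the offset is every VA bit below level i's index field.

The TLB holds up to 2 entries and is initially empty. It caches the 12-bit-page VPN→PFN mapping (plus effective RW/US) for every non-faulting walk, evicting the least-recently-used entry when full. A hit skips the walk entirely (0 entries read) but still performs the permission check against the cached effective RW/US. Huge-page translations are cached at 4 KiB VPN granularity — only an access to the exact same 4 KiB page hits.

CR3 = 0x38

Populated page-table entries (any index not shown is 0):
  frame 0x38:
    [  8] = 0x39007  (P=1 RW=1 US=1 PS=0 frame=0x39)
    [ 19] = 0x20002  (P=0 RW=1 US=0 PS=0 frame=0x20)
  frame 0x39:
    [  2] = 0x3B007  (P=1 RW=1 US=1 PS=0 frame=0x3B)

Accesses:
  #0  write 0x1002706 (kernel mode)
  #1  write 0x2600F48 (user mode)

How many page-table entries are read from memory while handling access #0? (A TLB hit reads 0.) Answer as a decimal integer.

Trace:
#0 VA=0x1002706 (w,kernel):
  lvl0: tbl 0x38, slot 8 ⇒ 0x39007 (P1/RW1/US1/PS0)
  lvl1: tbl 0x39, slot 2 ⇒ 0x3B007 (P1/RW1/US1/PS0)
  ⇒ phys 0x3B706  [2 reads]
#1 VA=0x2600F48 (w,user):
  lvl0: tbl 0x38, slot 19 ⇒ 0x20002 (P0/RW1/US0/PS0)
  ✗ PAGE_NOT_PRESENT  [1 reads]

Entries read for #0: 2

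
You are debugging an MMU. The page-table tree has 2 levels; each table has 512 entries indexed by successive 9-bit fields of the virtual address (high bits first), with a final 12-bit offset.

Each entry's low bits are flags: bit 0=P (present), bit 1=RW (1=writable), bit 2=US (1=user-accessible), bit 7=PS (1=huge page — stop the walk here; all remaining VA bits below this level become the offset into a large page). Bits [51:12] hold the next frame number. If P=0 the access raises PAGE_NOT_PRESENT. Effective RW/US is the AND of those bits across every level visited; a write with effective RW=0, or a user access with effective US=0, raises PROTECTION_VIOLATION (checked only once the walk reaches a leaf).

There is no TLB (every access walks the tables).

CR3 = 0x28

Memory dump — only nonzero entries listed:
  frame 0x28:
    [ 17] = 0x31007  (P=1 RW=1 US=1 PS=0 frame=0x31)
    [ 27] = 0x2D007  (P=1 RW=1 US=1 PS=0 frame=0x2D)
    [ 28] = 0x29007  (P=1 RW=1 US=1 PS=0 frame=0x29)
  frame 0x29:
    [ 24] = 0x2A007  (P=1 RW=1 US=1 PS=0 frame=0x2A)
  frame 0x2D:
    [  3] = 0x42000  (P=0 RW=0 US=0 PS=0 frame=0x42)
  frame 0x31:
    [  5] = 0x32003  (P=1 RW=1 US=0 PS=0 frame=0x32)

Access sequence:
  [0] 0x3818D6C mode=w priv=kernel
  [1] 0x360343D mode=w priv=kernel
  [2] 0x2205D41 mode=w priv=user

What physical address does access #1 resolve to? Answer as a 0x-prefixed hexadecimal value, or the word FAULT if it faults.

Per-access translation:
#0 VA=0x3818D6C (w,kernel):
  [0] read 0x28 idx=28: raw=0x29007 flags P=1 W=1 U=1 S=0
  [1] read 0x29 idx=24: raw=0x2A007 flags P=1 W=1 U=1 S=0
  → PA=0x2AD6C  (2 entries read)
#1 VA=0x360343D (w,kernel):
  [0] read 0x28 idx=27: raw=0x2D007 flags P=1 W=1 U=1 S=0
  [1] read 0x2D idx=3: raw=0x42000 flags P=0 W=0 U=0 S=0
  ⇒ fault: PAGE_NOT_PRESENT  — 2 lookups
#2 VA=0x2205D41 (w,user):
  [0] read 0x28 idx=17: raw=0x31007 flags P=1 W=1 U=1 S=0
  [1] read 0x31 idx=5: raw=0x32003 flags P=1 W=1 U=0 S=0
  ⇒ fault: PROTECTION_VIOLATION  — 2 lookups

Access #1 PA: FAULT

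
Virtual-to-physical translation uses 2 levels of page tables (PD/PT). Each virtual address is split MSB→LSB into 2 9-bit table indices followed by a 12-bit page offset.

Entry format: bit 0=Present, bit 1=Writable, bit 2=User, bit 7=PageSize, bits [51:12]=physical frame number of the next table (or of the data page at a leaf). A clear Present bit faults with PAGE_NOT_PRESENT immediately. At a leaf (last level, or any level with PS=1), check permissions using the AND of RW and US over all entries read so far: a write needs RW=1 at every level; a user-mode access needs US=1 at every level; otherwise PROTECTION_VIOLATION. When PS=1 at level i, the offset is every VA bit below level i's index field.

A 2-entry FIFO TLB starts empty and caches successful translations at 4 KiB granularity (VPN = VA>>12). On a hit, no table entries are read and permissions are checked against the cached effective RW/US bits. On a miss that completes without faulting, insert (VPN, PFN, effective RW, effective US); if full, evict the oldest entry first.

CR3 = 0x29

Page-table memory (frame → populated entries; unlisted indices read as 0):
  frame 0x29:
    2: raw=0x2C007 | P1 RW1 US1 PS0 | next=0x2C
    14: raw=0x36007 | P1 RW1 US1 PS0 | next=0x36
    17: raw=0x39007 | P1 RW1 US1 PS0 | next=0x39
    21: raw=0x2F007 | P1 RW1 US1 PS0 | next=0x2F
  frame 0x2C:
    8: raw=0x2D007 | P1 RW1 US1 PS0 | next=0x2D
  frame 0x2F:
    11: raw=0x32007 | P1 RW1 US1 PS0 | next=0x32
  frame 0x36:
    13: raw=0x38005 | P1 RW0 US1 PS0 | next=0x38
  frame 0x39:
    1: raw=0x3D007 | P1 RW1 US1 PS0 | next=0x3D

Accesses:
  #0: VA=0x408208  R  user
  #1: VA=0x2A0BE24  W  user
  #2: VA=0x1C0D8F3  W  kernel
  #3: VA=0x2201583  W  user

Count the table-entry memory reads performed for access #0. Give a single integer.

Walk each access:
#0 VA=0x408208 (r,user):
  L0: frame=0x29 idx=2 entry=0x2C007 [P=1 RW=1 US=1 PS=0]
  L1: frame=0x2C idx=8 entry=0x2D007 [P=1 RW=1 US=1 PS=0]
  → PA=0x2D208  (2 entries read)
#1 VA=0x2A0BE24 (w,user):
  L0: frame=0x29 idx=21 entry=0x2F007 [P=1 RW=1 US=1 PS=0]
  L1: frame=0x2F idx=11 entry=0x32007 [P=1 RW=1 US=1 PS=0]
  → PA=0x32E24  (2 entries read)
#2 VA=0x1C0D8F3 (w,kernel):
  L0: frame=0x29 idx=14 entry=0x36007 [P=1 RW=1 US=1 PS=0]
  L1: frame=0x36 idx=13 entry=0x38005 [P=1 RW=0 US=1 PS=0]
  ✗ PROTECTION_VIOLATION  [2 reads]
#3 VA=0x2201583 (w,user):
  L0: frame=0x29 idx=17 entry=0x39007 [P=1 RW=1 US=1 PS=0]
  L1: frame=0x39 idx=1 entry=0x3D007 [P=1 RW=1 US=1 PS=0]
  → PA=0x3D583  (2 entries read)

Entries read for #0: 2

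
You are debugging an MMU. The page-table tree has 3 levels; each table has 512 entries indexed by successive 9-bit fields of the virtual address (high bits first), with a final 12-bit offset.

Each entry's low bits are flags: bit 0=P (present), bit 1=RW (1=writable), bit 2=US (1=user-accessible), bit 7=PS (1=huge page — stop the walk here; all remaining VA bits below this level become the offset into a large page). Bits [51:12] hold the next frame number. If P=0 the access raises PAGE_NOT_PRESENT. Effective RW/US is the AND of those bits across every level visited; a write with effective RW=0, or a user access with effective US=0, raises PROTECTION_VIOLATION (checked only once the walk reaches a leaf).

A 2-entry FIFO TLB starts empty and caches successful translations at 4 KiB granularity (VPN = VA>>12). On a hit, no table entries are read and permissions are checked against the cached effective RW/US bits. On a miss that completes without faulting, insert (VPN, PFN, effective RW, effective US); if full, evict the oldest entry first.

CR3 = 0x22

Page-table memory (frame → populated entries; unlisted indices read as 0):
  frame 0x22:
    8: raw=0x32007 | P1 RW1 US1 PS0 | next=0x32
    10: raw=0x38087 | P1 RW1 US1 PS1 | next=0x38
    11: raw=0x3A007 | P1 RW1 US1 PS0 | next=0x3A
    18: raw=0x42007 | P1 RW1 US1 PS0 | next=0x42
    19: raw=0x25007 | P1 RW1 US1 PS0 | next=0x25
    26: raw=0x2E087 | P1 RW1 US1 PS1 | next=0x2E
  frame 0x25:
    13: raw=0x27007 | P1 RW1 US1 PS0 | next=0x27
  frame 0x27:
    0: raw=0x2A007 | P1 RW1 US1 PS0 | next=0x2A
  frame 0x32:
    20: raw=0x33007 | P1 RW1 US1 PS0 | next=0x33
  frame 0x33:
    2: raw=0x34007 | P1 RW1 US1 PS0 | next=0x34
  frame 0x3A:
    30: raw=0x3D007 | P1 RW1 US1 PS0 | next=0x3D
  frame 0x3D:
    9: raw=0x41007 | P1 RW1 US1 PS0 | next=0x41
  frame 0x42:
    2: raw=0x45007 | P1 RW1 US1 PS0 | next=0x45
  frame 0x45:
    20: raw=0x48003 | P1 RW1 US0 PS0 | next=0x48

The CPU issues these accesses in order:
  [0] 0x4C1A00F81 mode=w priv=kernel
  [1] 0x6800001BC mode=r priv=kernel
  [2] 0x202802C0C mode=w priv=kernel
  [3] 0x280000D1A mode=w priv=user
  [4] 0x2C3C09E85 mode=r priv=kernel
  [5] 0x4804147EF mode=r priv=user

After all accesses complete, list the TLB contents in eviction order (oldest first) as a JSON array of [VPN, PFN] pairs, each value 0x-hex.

Trace:
#0 VA=0x4C1A00F81 (w,kernel):
  [0] read 0x22 idx=19: raw=0x25007 flags P=1 W=1 U=1 S=0
  [1] read 0x25 idx=13: raw=0x27007 flags P=1 W=1 U=1 S=0
  [2] read 0x27 idx=0: raw=0x2A007 flags P=1 W=1 U=1 S=0
  → PA=0x2AF81  (3 entries read)
#1 VA=0x6800001BC (r,kernel):
  [0] read 0x22 idx=26: raw=0x2E087 flags P=1 W=1 U=1 S=1
  → PA=0x2E1BC (huge @L0)  (1 entries read)
#2 VA=0x202802C0C (w,kernel):
  [0] read 0x22 idx=8: raw=0x32007 flags P=1 W=1 U=1 S=0
  [1] read 0x32 idx=20: raw=0x33007 flags P=1 W=1 U=1 S=0
  [2] read 0x33 idx=2: raw=0x34007 flags P=1 W=1 U=1 S=0
  → PA=0x34C0C  (3 entries read)
#3 VA=0x280000D1A (w,user):
  [0] read 0x22 idx=10: raw=0x38087 flags P=1 W=1 U=1 S=1
  → PA=0x38D1A (huge @L0)  (1 entries read)
#4 VA=0x2C3C09E85 (r,kernel):
  [0] read 0x22 idx=11: raw=0x3A007 flags P=1 W=1 U=1 S=0
  [1] read 0x3A idx=30: raw=0x3D007 flags P=1 W=1 U=1 S=0
  [2] read 0x3D idx=9: raw=0x41007 flags P=1 W=1 U=1 S=0
  → PA=0x41E85  (3 entries read)
#5 VA=0x4804147EF (r,user):
  [0] read 0x22 idx=18: raw=0x42007 flags P=1 W=1 U=1 S=0
  [1] read 0x42 idx=2: raw=0x45007 flags P=1 W=1 U=1 S=0
  [2] read 0x45 idx=20: raw=0x48003 flags P=1 W=1 U=0 S=0
  → PROTECTION_VIOLATION  (3 entries read)

TLB: [["0x280000", "0x38"], ["0x2C3C09", "0x41"]]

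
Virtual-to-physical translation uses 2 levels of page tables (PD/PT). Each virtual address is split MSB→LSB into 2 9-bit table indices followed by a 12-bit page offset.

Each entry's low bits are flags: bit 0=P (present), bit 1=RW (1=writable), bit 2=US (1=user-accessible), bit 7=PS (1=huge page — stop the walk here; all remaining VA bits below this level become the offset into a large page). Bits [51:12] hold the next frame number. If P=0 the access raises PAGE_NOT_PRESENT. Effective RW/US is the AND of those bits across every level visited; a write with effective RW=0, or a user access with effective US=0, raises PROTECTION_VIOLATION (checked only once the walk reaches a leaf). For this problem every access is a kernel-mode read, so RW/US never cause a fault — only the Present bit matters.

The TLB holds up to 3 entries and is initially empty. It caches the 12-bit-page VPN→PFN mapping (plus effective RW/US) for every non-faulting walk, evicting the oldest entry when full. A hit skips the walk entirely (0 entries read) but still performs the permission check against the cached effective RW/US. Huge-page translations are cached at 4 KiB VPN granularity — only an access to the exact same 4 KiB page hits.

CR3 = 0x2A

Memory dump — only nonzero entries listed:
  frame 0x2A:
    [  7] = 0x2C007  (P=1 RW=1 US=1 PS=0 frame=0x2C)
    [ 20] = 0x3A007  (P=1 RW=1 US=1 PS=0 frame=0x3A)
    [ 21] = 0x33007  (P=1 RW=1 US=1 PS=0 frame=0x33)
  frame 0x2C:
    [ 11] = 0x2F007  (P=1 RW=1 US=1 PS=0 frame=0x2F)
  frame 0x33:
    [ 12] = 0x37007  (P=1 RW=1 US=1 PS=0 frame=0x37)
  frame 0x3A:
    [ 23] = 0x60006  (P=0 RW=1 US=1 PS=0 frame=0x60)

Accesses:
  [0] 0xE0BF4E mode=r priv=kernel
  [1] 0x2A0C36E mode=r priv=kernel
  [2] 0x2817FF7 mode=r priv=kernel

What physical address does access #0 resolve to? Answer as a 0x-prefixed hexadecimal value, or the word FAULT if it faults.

Walk each access:
#0 VA=0xE0BF4E (r,kernel):
  L0: frame=0x2A idx=7 entry=0x2C007 [P=1 RW=1 US=1 PS=0]
  L1: frame=0x2C idx=11 entry=0x2F007 [P=1 RW=1 US=1 PS=0]
  ⇒ phys 0x2FF4E  [2 reads]
#1 VA=0x2A0C36E (r,kernel):
  L0: frame=0x2A idx=21 entry=0x33007 [P=1 RW=1 US=1 PS=0]
  L1: frame=0x33 idx=12 entry=0x37007 [P=1 RW=1 US=1 PS=0]
  ⇒ phys 0x3736E  [2 reads]
#2 VA=0x2817FF7 (r,kernel):
  L0: frame=0x2A idx=20 entry=0x3A007 [P=1 RW=1 US=1 PS=0]
  L1: frame=0x3A idx=23 entry=0x60006 [P=0 RW=1 US=1 PS=0]
  ✗ PAGE_NOT_PRESENT  [2 reads]

Access #0 PA: 0x2FF4E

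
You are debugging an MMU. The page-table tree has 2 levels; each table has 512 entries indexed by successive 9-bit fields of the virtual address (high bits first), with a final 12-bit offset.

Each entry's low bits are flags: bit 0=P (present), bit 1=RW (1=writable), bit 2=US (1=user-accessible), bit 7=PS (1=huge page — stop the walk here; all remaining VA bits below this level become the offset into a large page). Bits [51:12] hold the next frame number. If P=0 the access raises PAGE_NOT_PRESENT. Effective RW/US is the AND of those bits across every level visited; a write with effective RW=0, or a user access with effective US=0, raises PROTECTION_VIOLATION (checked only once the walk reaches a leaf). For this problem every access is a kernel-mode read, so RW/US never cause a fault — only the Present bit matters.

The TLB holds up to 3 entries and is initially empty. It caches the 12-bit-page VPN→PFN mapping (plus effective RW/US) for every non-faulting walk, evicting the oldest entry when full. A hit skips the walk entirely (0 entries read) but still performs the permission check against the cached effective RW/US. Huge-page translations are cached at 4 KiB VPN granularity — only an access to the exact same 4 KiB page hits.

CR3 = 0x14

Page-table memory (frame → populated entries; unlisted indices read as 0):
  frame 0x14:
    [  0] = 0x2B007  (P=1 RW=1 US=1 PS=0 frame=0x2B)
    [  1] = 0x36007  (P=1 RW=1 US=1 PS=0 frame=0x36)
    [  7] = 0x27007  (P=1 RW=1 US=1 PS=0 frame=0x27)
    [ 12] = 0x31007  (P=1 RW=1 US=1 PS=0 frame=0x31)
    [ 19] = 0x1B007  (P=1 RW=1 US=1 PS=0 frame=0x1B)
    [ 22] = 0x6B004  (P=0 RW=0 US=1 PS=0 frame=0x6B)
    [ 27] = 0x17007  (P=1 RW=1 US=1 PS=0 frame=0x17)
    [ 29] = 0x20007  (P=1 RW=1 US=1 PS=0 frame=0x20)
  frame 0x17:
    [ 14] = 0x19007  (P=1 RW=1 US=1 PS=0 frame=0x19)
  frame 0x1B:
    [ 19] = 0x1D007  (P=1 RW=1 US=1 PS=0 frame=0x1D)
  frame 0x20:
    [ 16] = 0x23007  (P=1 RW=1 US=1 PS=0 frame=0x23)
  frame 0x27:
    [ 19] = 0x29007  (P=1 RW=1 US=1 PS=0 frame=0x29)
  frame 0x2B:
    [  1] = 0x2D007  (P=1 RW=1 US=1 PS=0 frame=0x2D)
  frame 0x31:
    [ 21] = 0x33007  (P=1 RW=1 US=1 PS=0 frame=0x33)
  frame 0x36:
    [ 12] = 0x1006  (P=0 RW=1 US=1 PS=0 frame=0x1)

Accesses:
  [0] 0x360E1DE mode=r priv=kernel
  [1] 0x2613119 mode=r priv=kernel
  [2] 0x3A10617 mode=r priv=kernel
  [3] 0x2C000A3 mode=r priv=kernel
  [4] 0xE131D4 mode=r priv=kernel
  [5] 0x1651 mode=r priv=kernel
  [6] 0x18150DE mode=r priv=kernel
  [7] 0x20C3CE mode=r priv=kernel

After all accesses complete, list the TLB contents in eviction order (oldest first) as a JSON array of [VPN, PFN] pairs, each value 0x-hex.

Trace:
#0 VA=0x360E1DE (r,kernel):
  L0 @0x14[27] → 0x17007  P=1,RW=1,US=1,PS=0
  L1 @0x17[14] → 0x19007  P=1,RW=1,US=1,PS=0
  ⇒ phys 0x191DE  [2 reads]
#1 VA=0x2613119 (r,kernel):
  L0 @0x14[19] → 0x1B007  P=1,RW=1,US=1,PS=0
  L1 @0x1B[19] → 0x1D007  P=1,RW=1,US=1,PS=0
  ⇒ phys 0x1D119  [2 reads]
#2 VA=0x3A10617 (r,kernel):
  L0 @0x14[29] → 0x20007  P=1,RW=1,US=1,PS=0
  L1 @0x20[16] → 0x23007  P=1,RW=1,US=1,PS=0
  ⇒ phys 0x23617  [2 reads]
#3 VA=0x2C000A3 (r,kernel):
  L0 @0x14[22] → 0x6B004  P=0,RW=0,US=1,PS=0
  ⇒ fault: PAGE_NOT_PRESENT  — 1 lookups
#4 VA=0xE131D4 (r,kernel):
  L0 @0x14[7] → 0x27007  P=1,RW=1,US=1,PS=0
  L1 @0x27[19] → 0x29007  P=1,RW=1,US=1,PS=0
  ⇒ phys 0x291D4  [2 reads]
#5 VA=0x1651 (r,kernel):
  L0 @0x14[0] → 0x2B007  P=1,RW=1,US=1,PS=0
  L1 @0x2B[1] → 0x2D007  P=1,RW=1,US=1,PS=0
  ⇒ phys 0x2D651  [2 reads]
#6 VA=0x18150DE (r,kernel):
  L0 @0x14[12] → 0x31007  P=1,RW=1,US=1,PS=0
  L1 @0x31[21] → 0x33007  P=1,RW=1,US=1,PS=0
  ⇒ phys 0x330DE  [2 reads]
#7 VA=0x20C3CE (r,kernel):
  L0 @0x14[1] → 0x36007  P=1,RW=1,US=1,PS=0
  L1 @0x36[12] → 0x1006  P=0,RW=1,US=1,PS=0
  ⇒ fault: PAGE_NOT_PRESENT  — 2 lookups

TLB: [["0xE13", "0x29"], ["0x1", "0x2D"], ["0x1815", "0x33"]]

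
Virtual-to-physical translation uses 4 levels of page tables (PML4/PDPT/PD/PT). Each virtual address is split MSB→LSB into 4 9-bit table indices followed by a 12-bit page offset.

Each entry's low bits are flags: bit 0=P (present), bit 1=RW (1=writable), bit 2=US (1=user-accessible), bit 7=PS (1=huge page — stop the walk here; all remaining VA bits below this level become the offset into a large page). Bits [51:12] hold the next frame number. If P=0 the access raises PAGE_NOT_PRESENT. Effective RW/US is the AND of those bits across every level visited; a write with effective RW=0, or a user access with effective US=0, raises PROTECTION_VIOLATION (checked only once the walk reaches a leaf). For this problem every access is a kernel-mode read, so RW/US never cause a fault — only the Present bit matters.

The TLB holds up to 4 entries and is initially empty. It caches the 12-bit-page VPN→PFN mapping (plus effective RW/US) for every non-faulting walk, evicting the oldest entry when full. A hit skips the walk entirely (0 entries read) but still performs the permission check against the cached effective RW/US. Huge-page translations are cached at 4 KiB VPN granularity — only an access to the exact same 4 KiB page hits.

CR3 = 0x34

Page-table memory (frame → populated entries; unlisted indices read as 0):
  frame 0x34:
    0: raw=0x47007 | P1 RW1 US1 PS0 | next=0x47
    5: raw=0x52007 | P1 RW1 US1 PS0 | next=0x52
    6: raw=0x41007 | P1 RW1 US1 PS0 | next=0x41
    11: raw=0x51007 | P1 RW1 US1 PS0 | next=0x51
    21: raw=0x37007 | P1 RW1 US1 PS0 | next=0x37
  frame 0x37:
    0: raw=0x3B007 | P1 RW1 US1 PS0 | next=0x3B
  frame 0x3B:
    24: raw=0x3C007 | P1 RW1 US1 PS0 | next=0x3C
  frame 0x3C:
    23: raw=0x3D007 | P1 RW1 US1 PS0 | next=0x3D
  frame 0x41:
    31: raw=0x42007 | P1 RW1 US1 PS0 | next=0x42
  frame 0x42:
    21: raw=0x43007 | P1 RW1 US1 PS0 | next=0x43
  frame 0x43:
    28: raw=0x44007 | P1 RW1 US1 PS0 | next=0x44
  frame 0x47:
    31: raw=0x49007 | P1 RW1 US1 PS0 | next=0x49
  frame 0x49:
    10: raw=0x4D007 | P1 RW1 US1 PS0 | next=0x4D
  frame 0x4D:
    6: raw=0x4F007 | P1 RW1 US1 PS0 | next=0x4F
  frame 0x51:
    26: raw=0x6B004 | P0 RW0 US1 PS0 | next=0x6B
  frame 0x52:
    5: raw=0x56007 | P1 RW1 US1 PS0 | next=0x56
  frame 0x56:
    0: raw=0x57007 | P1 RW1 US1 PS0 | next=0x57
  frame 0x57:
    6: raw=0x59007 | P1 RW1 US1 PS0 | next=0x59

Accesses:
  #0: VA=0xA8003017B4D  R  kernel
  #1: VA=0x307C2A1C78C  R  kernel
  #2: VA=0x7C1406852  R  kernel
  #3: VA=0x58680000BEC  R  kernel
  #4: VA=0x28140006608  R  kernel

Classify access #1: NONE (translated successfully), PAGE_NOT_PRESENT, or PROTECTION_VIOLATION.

Per-access translation:
#0 VA=0xA8003017B4D (r,kernel):
  L0 @0x34[21] → 0x37007  P=1,RW=1,US=1,PS=0
  L1 @0x37[0] → 0x3B007  P=1,RW=1,US=1,PS=0
  L2 @0x3B[24] → 0x3C007  P=1,RW=1,US=1,PS=0
  L3 @0x3C[23] → 0x3D007  P=1,RW=1,US=1,PS=0
  ✓ 0x3DB4D  — 4 lookups
#1 VA=0x307C2A1C78C (r,kernel):
  L0 @0x34[6] → 0x41007  P=1,RW=1,US=1,PS=0
  L1 @0x41[31] → 0x42007  P=1,RW=1,US=1,PS=0
  L2 @0x42[21] → 0x43007  P=1,RW=1,US=1,PS=0
  L3 @0x43[28] → 0x44007  P=1,RW=1,US=1,PS=0
  ✓ 0x4478C  — 4 lookups
#2 VA=0x7C1406852 (r,kernel):
  L0 @0x34[0] → 0x47007  P=1,RW=1,US=1,PS=0
  L1 @0x47[31] → 0x49007  P=1,RW=1,US=1,PS=0
  L2 @0x49[10] → 0x4D007  P=1,RW=1,US=1,PS=0
  L3 @0x4D[6] → 0x4F007  P=1,RW=1,US=1,PS=0
  ✓ 0x4F852  — 4 lookups
#3 VA=0x58680000BEC (r,kernel):
  L0 @0x34[11] → 0x51007  P=1,RW=1,US=1,PS=0
  L1 @0x51[26] → 0x6B004  P=0,RW=0,US=1,PS=0
  → PAGE_NOT_PRESENT  (2 entries read)
#4 VA=0x28140006608 (r,kernel):
  L0 @0x34[5] → 0x52007  P=1,RW=1,US=1,PS=0
  L1 @0x52[5] → 0x56007  P=1,RW=1,US=1,PS=0
  L2 @0x56[0] → 0x57007  P=1,RW=1,US=1,PS=0
  L3 @0x57[6] → 0x59007  P=1,RW=1,US=1,PS=0
  ✓ 0x59608  — 4 lookups

Access #1 fault: NONE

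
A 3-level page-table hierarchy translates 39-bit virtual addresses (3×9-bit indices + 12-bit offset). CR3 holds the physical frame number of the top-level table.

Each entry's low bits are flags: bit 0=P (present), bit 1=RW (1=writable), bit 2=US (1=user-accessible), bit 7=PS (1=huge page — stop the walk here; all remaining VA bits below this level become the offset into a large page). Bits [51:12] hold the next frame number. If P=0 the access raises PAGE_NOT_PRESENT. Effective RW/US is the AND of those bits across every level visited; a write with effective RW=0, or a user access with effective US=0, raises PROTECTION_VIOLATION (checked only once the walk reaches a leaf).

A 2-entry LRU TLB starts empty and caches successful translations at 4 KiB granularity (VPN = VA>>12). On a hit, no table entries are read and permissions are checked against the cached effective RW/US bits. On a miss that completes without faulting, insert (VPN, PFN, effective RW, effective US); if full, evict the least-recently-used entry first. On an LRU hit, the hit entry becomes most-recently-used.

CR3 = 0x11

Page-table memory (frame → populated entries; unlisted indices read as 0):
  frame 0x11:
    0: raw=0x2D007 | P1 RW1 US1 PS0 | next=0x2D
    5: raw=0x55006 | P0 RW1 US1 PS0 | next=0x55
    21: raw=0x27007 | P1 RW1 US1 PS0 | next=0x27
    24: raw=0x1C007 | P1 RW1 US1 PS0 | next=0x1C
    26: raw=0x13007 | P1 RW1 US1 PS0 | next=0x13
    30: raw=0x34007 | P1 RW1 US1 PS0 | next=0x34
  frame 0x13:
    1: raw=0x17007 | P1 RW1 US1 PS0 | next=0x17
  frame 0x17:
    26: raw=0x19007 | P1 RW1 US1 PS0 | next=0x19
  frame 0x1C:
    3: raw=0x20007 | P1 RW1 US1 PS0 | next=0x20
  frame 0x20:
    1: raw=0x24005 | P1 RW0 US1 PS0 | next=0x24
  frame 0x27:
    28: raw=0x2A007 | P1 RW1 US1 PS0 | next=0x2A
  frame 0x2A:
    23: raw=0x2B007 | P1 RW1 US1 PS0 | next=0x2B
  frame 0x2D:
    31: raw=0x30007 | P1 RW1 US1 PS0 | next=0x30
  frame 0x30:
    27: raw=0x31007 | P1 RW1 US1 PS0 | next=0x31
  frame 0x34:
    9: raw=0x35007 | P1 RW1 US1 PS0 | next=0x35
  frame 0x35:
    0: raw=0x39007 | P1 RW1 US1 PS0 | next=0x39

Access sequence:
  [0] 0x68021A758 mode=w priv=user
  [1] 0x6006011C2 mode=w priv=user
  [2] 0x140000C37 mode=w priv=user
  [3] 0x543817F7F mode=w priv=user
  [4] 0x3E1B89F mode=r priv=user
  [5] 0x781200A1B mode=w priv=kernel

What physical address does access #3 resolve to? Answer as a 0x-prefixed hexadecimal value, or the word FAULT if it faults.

Trace:
#0 VA=0x68021A758 (w,user):
  lvl0: tbl 0x11, slot 26 ⇒ 0x13007 (P1/RW1/US1/PS0)
  lvl1: tbl 0x13, slot 1 ⇒ 0x17007 (P1/RW1/US1/PS0)
  lvl2: tbl 0x17, slot 26 ⇒ 0x19007 (P1/RW1/US1/PS0)
  ✓ 0x19758  — 3 lookups
#1 VA=0x6006011C2 (w,user):
  lvl0: tbl 0x11, slot 24 ⇒ 0x1C007 (P1/RW1/US1/PS0)
  lvl1: tbl 0x1C, slot 3 ⇒ 0x20007 (P1/RW1/US1/PS0)
  lvl2: tbl 0x20, slot 1 ⇒ 0x24005 (P1/RW0/US1/PS0)
  ✗ PROTECTION_VIOLATION  [3 reads]
#2 VA=0x140000C37 (w,user):
  lvl0: tbl 0x11, slot 5 ⇒ 0x55006 (P0/RW1/US1/PS0)
  ✗ PAGE_NOT_PRESENT  [1 reads]
#3 VA=0x543817F7F (w,user):
  lvl0: tbl 0x11, slot 21 ⇒ 0x27007 (P1/RW1/US1/PS0)
  lvl1: tbl 0x27, slot 28 ⇒ 0x2A007 (P1/RW1/US1/PS0)
  lvl2: tbl 0x2A, slot 23 ⇒ 0x2B007 (P1/RW1/US1/PS0)
  ✓ 0x2BF7F  — 3 lookups
#4 VA=0x3E1B89F (r,user):
  lvl0: tbl 0x11, slot 0 ⇒ 0x2D007 (P1/RW1/US1/PS0)
  lvl1: tbl 0x2D, slot 31 ⇒ 0x30007 (P1/RW1/US1/PS0)
  lvl2: tbl 0x30, slot 27 ⇒ 0x31007 (P1/RW1/US1/PS0)
  ✓ 0x3189F  — 3 lookups
#5 VA=0x781200A1B (w,kernel):
  lvl0: tbl 0x11, slot 30 ⇒ 0x34007 (P1/RW1/US1/PS0)
  lvl1: tbl 0x34, slot 9 ⇒ 0x35007 (P1/RW1/US1/PS0)
  lvl2: tbl 0x35, slot 0 ⇒ 0x39007 (P1/RW1/US1/PS0)
  ✓ 0x39A1B  — 3 lookups

Access #3 PA: 0x2BF7F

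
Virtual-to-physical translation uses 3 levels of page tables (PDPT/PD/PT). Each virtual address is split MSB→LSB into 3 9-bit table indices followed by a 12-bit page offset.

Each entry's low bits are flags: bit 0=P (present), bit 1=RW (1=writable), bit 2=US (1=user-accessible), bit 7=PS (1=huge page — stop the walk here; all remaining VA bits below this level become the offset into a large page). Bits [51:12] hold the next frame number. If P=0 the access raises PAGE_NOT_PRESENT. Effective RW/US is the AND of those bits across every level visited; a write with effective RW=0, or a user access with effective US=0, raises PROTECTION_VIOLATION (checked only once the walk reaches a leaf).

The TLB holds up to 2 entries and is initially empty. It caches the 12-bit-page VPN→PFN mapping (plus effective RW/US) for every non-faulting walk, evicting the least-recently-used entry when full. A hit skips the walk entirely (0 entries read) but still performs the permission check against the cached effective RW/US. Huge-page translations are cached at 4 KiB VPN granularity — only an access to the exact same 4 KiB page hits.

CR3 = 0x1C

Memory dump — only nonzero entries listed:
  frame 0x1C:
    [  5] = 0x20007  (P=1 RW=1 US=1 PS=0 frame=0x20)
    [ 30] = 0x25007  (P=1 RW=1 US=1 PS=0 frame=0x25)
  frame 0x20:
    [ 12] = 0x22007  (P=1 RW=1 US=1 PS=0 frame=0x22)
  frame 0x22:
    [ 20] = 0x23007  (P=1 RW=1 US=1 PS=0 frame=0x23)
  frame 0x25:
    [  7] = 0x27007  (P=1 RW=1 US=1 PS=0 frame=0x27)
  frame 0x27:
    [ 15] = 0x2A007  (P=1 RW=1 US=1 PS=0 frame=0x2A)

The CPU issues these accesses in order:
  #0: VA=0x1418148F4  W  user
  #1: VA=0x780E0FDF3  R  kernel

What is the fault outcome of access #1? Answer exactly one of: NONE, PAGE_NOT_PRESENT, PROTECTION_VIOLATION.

Walk each access:
#0 VA=0x1418148F4 (w,user):
  L0 @0x1C[5] → 0x20007  P=1,RW=1,US=1,PS=0
  L1 @0x20[12] → 0x22007  P=1,RW=1,US=1,PS=0
  L2 @0x22[20] → 0x23007  P=1,RW=1,US=1,PS=0
  ⇒ phys 0x238F4  [3 reads]
#1 VA=0x780E0FDF3 (r,kernel):
  L0 @0x1C[30] → 0x25007  P=1,RW=1,US=1,PS=0
  L1 @0x25[7] → 0x27007  P=1,RW=1,US=1,PS=0
  L2 @0x27[15] → 0x2A007  P=1,RW=1,US=1,PS=0
  ⇒ phys 0x2ADF3  [3 reads]

Access #1 fault: NONE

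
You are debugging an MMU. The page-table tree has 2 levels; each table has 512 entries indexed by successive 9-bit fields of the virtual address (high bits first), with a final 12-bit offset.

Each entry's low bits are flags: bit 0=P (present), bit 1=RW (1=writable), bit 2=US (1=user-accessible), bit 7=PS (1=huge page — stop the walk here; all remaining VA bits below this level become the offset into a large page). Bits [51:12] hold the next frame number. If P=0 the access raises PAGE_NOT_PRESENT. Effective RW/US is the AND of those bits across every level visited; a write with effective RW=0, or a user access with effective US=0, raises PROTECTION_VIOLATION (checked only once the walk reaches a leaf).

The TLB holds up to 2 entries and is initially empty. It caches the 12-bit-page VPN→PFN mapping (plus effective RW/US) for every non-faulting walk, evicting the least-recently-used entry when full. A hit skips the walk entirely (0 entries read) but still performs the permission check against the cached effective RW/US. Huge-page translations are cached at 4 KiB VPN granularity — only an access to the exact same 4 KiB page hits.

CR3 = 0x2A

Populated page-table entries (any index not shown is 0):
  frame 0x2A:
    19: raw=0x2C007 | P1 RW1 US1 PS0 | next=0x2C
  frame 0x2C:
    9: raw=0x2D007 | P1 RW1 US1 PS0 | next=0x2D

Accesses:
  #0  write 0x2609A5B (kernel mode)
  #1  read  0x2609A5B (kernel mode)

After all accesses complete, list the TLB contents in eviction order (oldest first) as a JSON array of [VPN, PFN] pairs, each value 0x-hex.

Trace:
#0 VA=0x2609A5B (w,kernel):
  lvl0: tbl 0x2A, slot 19 ⇒ 0x2C007 (P1/RW1/US1/PS0)
  lvl1: tbl 0x2C, slot 9 ⇒ 0x2D007 (P1/RW1/US1/PS0)
  ✓ 0x2DA5B  — 2 lookups
#1 VA=0x2609A5B (r,kernel):
  TLB hit vpn=0x2609 → PA=0x2DA5B

TLB: [["0x2609", "0x2D"]]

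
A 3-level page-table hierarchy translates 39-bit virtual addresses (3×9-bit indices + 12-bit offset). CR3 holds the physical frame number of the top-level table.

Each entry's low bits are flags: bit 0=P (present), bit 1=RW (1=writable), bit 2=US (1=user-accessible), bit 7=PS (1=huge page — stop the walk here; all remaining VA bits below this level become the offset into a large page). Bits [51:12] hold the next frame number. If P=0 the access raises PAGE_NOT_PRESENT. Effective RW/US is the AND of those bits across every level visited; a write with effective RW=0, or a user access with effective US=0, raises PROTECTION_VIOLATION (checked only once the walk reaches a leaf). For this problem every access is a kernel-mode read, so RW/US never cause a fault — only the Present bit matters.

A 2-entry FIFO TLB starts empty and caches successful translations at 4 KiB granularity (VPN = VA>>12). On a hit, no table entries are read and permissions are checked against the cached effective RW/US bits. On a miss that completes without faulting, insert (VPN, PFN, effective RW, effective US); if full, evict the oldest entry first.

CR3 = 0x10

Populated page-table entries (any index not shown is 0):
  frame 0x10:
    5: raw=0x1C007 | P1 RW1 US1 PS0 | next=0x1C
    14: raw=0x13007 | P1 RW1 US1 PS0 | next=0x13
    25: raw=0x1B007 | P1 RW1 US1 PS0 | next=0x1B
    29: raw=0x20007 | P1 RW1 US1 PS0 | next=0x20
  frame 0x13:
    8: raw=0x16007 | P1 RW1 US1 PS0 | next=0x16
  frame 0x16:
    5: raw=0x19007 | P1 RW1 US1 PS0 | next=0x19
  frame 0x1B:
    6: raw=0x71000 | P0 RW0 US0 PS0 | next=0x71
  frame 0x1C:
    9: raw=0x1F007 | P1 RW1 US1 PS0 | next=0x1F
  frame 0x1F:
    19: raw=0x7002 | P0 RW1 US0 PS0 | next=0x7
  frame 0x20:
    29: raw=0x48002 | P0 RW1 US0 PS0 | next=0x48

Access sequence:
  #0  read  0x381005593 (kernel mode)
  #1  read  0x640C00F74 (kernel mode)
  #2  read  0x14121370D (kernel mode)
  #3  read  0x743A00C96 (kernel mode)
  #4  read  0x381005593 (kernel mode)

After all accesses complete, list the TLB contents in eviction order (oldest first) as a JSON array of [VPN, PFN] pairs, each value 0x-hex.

Walk each access:
#0 VA=0x381005593 (r,kernel):
  L0: frame=0x10 idx=14 entry=0x13007 [P=1 RW=1 US=1 PS=0]
  L1: frame=0x13 idx=8 entry=0x16007 [P=1 RW=1 US=1 PS=0]
  L2: frame=0x16 idx=5 entry=0x19007 [P=1 RW=1 US=1 PS=0]
  → PA=0x19593  (3 entries read)
#1 VA=0x640C00F74 (r,kernel):
  L0: frame=0x10 idx=25 entry=0x1B007 [P=1 RW=1 US=1 PS=0]
  L1: frame=0x1B idx=6 entry=0x71000 [P=0 RW=0 US=0 PS=0]
  → PAGE_NOT_PRESENT  (2 entries read)
#2 VA=0x14121370D (r,kernel):
  L0: frame=0x10 idx=5 entry=0x1C007 [P=1 RW=1 US=1 PS=0]
  L1: frame=0x1C idx=9 entry=0x1F007 [P=1 RW=1 US=1 PS=0]
  L2: frame=0x1F idx=19 entry=0x7002 [P=0 RW=1 US=0 PS=0]
  → PAGE_NOT_PRESENT  (3 entries read)
#3 VA=0x743A00C96 (r,kernel):
  L0: frame=0x10 idx=29 entry=0x20007 [P=1 RW=1 US=1 PS=0]
  L1: frame=0x20 idx=29 entry=0x48002 [P=0 RW=1 US=0 PS=0]
  → PAGE_NOT_PRESENT  (2 entries read)
#4 VA=0x381005593 (r,kernel):
  TLB hit vpn=0x381005 → PA=0x19593

TLB: [["0x381005", "0x19"]]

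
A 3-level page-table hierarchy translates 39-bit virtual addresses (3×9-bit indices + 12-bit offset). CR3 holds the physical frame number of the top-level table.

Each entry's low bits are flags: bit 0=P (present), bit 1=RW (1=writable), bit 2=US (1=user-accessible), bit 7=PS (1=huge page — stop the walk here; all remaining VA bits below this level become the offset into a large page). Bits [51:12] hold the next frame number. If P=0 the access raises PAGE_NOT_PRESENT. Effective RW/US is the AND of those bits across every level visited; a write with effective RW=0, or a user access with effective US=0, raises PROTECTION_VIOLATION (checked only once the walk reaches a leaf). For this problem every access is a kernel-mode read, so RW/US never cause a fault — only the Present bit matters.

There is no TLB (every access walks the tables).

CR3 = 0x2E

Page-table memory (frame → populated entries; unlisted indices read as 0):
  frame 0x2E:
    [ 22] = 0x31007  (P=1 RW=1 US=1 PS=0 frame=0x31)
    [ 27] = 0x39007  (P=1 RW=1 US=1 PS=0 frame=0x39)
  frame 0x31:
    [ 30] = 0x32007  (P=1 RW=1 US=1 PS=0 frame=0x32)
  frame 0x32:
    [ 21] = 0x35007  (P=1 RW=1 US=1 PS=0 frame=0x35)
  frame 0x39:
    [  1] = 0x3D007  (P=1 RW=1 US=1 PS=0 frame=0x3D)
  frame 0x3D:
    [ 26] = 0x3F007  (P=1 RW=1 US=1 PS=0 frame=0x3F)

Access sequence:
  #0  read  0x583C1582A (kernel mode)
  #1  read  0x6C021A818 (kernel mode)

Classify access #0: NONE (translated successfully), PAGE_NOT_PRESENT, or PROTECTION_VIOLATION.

Walk each access:
#0 VA=0x583C1582A (r,kernel):
  L0 @0x2E[22] → 0x31007  P=1,RW=1,US=1,PS=0
  L1 @0x31[30] → 0x32007  P=1,RW=1,US=1,PS=0
  L2 @0x32[21] → 0x35007  P=1,RW=1,US=1,PS=0
  ⇒ phys 0x3582A  [3 reads]
#1 VA=0x6C021A818 (r,kernel):
  L0 @0x2E[27] → 0x39007  P=1,RW=1,US=1,PS=0
  L1 @0x39[1] → 0x3D007  P=1,RW=1,US=1,PS=0
  L2 @0x3D[26] → 0x3F007  P=1,RW=1,US=1,PS=0
  ⇒ phys 0x3F818  [3 reads]

Access #0 fault: NONE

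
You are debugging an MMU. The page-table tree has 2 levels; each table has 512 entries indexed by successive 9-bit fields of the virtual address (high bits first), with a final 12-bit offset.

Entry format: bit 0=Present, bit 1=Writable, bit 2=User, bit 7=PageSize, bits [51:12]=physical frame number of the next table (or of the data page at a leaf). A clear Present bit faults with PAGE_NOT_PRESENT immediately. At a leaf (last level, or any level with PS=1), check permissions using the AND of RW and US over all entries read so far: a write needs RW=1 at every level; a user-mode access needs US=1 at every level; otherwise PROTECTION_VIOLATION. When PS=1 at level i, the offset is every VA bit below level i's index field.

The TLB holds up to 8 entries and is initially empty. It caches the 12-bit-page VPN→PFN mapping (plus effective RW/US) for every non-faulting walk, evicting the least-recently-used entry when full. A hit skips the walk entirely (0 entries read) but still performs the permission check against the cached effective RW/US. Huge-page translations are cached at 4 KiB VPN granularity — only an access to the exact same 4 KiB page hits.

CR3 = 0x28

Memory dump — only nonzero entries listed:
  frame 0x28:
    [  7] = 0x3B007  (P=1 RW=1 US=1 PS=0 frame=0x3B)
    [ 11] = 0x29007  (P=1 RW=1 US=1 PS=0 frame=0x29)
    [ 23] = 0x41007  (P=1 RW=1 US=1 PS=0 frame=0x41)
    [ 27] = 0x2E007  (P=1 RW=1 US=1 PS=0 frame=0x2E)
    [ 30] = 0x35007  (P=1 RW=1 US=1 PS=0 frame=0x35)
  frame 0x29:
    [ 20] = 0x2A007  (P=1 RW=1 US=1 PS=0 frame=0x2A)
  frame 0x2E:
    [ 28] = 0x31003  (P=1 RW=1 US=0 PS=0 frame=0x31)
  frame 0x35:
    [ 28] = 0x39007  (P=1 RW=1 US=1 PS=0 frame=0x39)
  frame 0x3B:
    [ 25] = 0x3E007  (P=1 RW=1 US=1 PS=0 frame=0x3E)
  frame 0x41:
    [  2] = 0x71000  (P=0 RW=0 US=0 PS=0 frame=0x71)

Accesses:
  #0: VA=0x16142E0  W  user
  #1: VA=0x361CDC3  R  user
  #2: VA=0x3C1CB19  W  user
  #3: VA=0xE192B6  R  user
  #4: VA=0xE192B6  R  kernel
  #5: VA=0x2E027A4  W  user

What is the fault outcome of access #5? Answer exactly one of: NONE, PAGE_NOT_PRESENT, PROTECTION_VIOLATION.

Walk each access:
#0 VA=0x16142E0 (w,user):
  L0: frame=0x28 idx=11 entry=0x29007 [P=1 RW=1 US=1 PS=0]
  L1: frame=0x29 idx=20 entry=0x2A007 [P=1 RW=1 US=1 PS=0]
  → PA=0x2A2E0  (2 entries read)
#1 VA=0x361CDC3 (r,user):
  L0: frame=0x28 idx=27 entry=0x2E007 [P=1 RW=1 US=1 PS=0]
  L1: frame=0x2E idx=28 entry=0x31003 [P=1 RW=1 US=0 PS=0]
  → PROTECTION_VIOLATION  (2 entries read)
#2 VA=0x3C1CB19 (w,user):
  L0: frame=0x28 idx=30 entry=0x35007 [P=1 RW=1 US=1 PS=0]
  L1: frame=0x35 idx=28 entry=0x39007 [P=1 RW=1 US=1 PS=0]
  → PA=0x39B19  (2 entries read)
#3 VA=0xE192B6 (r,user):
  L0: frame=0x28 idx=7 entry=0x3B007 [P=1 RW=1 US=1 PS=0]
  L1: frame=0x3B idx=25 entry=0x3E007 [P=1 RW=1 US=1 PS=0]
  → PA=0x3E2B6  (2 entries read)
#4 VA=0xE192B6 (r,kernel):
  TLB hit vpn=0xE19 → PA=0x3E2B6
#5 VA=0x2E027A4 (w,user):
  L0: frame=0x28 idx=23 entry=0x41007 [P=1 RW=1 US=1 PS=0]
  L1: frame=0x41 idx=2 entry=0x71000 [P=0 RW=0 US=0 PS=0]
  → PAGE_NOT_PRESENT  (2 entries read)

Access #5 fault: PAGE_NOT_PRESENT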